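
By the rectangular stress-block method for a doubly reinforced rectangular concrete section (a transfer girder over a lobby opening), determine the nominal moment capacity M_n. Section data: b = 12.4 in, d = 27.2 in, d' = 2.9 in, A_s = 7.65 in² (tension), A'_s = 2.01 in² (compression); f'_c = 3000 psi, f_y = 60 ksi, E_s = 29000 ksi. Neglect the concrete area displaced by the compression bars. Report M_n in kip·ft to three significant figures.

M_n ≈ 860 kip·ft

Assume both steels yield.
a = (A_s − A'_s) f_y/(0.85 f'_c b) = (7.65 − 2.01) × 60/(0.85 × 3 × 12.4) = 10.702 in.
c = a/β₁ = 10.702/0.85 = 12.591 in; ε'_s = 0.003(c − d')/c = 0.0023 ≥ ε_y = 0.0021, so the compression steel yields.
M_n = (A_s − A'_s) f_y (d − a/2) + A'_s f_y (d − d') = 338.4 × (27.2 − 5.351) + 120.6 × (27.2 − 2.9) = 7393.7 + 2930.6 = 10324.3 kip·in = 10324.3/12 = 860.36 kip·ft.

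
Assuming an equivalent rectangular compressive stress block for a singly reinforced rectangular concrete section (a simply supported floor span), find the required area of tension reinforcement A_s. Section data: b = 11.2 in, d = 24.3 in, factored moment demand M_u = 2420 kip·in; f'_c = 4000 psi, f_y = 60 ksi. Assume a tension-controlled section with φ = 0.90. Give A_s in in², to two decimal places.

A_s ≈ 1.97 in²

M_n = M_u/φ = 2420/0.90 = 2688.89 kip·in.
From M_n = 0.85 f'_c a b (d − a/2):
a = d − √(d² − 2M_n/(0.85 f'_c b)) = 24.3 − √(24.3² − 2 × 2688.89/(0.85 × 4 × 11.2)) = 3.104 in.
A_s = 0.85 f'_c a b / f_y = 0.85 × 4 × 3.104 × 11.2 / 60 = 1.970 in².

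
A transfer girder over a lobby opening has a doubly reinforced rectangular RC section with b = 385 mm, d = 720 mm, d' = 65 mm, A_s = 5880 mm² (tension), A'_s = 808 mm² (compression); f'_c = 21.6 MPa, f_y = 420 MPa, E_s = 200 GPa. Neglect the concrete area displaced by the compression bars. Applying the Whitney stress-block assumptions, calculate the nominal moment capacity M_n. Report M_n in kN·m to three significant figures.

Assume both tension and compression steel yield.
Net tension couple steel: A_s − A'_s = 5072 mm².
a = (A_s − A'_s) f_y / (0.85 f'_c b) = 2130240/(0.85 × 21.6 × 385) = 301.37 mm.
c = a/β₁ = 301.37/0.85 = 354.55 mm; ε'_s = 0.003(c − d')/c = 0.0025 ≥ f_y/E_s = 0.0021, so compression steel does yield.
M_n = (A_s − A'_s) f_y (d − a/2) + A'_s f_y (d − d') = [2130240 × (720 − 150.685) + 339360 × (720 − 65)] × 10⁻⁶ = 1212.78 + 222.28 = 1435.06 kN·m.

M_n ≈ 1440 kN·m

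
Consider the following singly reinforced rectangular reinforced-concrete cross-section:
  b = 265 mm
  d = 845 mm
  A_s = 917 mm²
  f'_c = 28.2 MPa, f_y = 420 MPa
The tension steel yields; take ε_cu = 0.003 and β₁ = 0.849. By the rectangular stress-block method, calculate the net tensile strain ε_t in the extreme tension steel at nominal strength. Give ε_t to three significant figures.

a = A_s f_y/(0.85 f'_c b) = 60.63 mm.
β₁ = 0.849, so c = a/β₁ = 60.63/0.849 = 71.41 mm.
From the linear strain diagram with ε_cu = 0.003: ε_t = 0.003 (d − c)/c = 0.003 × (845 − 71.41)/71.41 = 0.0325.
Since ε_t ≥ 0.005, the section is tension-controlled.

ε_t ≈ 0.0325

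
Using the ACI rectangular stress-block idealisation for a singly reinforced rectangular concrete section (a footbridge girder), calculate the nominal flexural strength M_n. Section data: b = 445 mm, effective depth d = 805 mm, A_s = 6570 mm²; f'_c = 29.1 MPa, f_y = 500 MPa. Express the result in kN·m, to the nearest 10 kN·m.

T = A_s f_y = 6570 × 500 = 3285000 N = 3285 kN.
From C = T: a = T/(0.85 f'_c b) = 3285000/(0.85 × 29.1 × 445) = 298.44 mm.
M_n = T(d − a/2) = 3285 kN × (805 − 149.22) mm = 2154.24 kN·m.

M_n ≈ 2150 kN·m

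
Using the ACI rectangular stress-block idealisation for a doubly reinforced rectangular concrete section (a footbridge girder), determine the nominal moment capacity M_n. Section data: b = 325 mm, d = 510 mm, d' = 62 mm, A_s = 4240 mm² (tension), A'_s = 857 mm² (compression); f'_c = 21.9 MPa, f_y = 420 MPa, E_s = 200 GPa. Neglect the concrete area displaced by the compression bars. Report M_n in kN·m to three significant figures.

M_n ≈ 719 kN·m

Assume both tension and compression steel yield.
Net tension couple steel: A_s − A'_s = 3383 mm².
a = (A_s − A'_s) f_y / (0.85 f'_c b) = 1420860/(0.85 × 21.9 × 325) = 234.86 mm.
c = a/β₁ = 234.86/0.85 = 276.31 mm; ε'_s = 0.003(c − d')/c = 0.0023 ≥ f_y/E_s = 0.0021, so compression steel does yield.
M_n = (A_s − A'_s) f_y (d − a/2) + A'_s f_y (d − d') = [1420860 × (510 − 117.43) + 359940 × (510 − 62)] × 10⁻⁶ = 557.79 + 161.25 = 719.04 kN·m.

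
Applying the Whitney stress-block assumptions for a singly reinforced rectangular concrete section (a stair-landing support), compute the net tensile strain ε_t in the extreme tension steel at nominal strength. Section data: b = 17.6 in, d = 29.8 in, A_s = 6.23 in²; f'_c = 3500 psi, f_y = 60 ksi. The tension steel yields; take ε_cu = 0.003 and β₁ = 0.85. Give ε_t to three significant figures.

ε_t ≈ 0.00764

a = A_s f_y/(0.85 f'_c b) = 7.139 in.
β₁ = 0.85, so c = a/β₁ = 7.139/0.85 = 8.399 in.
From the linear strain diagram with ε_cu = 0.003: ε_t = 0.003 (d − c)/c = 0.003 × (29.8 − 8.399)/8.399 = 0.00764.
Since ε_t ≥ 0.005, the section is tension-controlled.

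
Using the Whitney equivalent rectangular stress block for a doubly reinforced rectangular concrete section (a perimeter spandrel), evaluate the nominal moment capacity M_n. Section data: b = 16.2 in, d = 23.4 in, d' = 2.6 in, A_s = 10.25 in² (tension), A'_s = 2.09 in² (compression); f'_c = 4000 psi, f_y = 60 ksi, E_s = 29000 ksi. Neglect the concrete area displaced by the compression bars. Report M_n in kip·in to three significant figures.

Assume both steels yield.
a = (A_s − A'_s) f_y/(0.85 f'_c b) = (10.25 − 2.09) × 60/(0.85 × 4 × 16.2) = 8.889 in.
c = a/β₁ = 8.889/0.85 = 10.458 in; ε'_s = 0.003(c − d')/c = 0.0023 ≥ ε_y = 0.0021, so the compression steel yields.
M_n = (A_s − A'_s) f_y (d − a/2) + A'_s f_y (d − d') = 489.6 × (23.4 − 4.4445) + 125.4 × (23.4 − 2.6) = 9280.6 + 2608.3 = 11888.9 kip·in.

M_n ≈ 11900 kip·in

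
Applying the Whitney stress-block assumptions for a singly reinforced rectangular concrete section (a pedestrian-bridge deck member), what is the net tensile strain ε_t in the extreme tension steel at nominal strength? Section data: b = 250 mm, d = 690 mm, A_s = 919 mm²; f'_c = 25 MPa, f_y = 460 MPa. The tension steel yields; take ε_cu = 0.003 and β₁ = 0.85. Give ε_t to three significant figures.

a = A_s f_y/(0.85 f'_c b) = 79.57 mm.
β₁ = 0.85, so c = a/β₁ = 79.57/0.85 = 93.61 mm.
From the linear strain diagram with ε_cu = 0.003: ε_t = 0.003 (d − c)/c = 0.003 × (690 − 93.61)/93.61 = 0.0191.
Since ε_t ≥ 0.005, the section is tension-controlled.

ε_t ≈ 0.0191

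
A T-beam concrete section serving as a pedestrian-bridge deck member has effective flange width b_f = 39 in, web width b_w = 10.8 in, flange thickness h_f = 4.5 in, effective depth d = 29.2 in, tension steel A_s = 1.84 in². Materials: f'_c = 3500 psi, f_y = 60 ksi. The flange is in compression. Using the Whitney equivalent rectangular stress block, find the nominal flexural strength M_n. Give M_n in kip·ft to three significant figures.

Tension: T = A_s f_y = 1.84 × 60 = 110.4 kips.
Try a within the flange: a = T/(0.85 f'_c b_f) = 110.4/(0.85 × 3.5 × 39) = 0.952 in.
Since a = 0.952 ≤ h_f = 4.5 in, the stress block lies entirely in the flange; analyse as a rectangular beam of width b_f.
M_n = T(d − a/2) = 110.4 × (29.2 − 0.476) = 3171.1 kip·in.
M_n = 3171.1/12 = 264.26 kip·ft.

M_n ≈ 264 kip·ft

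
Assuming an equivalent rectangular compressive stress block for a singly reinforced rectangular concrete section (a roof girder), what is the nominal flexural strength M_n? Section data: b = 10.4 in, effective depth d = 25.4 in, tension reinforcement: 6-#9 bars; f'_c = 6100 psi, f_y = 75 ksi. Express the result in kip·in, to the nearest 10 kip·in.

M_n ≈ 9550 kip·in

A_s = 6 × 1 = 6 in².
T = A_s f_y = 6 × 75 = 450 kips.
a = T/(0.85 f'_c b) = 450/(0.85 × 6.1 × 10.4) = 8.345 in.
M_n = T(d − a/2) = 450 × (25.4 − 4.1725) = 9552.4 kip·in.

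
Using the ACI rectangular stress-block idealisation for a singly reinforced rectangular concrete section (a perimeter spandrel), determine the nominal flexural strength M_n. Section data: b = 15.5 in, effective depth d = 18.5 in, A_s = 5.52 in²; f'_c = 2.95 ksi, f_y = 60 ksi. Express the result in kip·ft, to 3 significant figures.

T = A_s f_y = 5.52 × 60 = 331.2 kips.
a = T/(0.85 f'_c b) = 331.2/(0.85 × 2.95 × 15.5) = 8.522 in.
M_n = T(d − a/2) = 331.2 × (18.5 − 4.261) = 4716.0 kip·in = 4716.0/12 = 393.00 kip·ft.

M_n ≈ 393 kip·ft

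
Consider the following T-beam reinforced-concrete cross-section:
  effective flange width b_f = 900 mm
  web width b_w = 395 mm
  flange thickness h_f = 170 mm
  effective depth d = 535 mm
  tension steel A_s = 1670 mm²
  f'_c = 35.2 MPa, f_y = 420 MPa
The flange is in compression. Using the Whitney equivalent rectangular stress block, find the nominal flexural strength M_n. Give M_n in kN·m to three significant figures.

M_n ≈ 366 kN·m

Tension: T = A_s f_y = 1670 × 420 = 701400 N.
Try a within the flange: a = T/(0.85 f'_c b_f) = 701400/(0.85 × 35.2 × 900) = 26.05 mm.
Since a = 26.05 ≤ h_f = 170 mm, the stress block lies entirely in the flange; analyse as a rectangular beam of width b_f.
M_n = T(d − a/2) = 701400 × (535 − 13.025) = 366.11 × 10⁶ N·mm.
M_n = 366.11 kN·m.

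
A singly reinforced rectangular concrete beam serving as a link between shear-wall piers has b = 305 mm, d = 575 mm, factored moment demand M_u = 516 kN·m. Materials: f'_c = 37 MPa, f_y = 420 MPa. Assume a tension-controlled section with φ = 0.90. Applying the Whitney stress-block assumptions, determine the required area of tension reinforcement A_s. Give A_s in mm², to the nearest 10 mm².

M_n = M_u/φ = 516/0.90 = 573.333 kN·m.
With M_n = 0.85 f'_c a b (d − a/2), solve the quadratic for a:
a = d − √(d² − 2M_n/(0.85 f'_c b)) = 575 − √(575² − 2 × 573.333×10⁶/(0.85 × 37 × 305)) = 115.56 mm.
A_s = 0.85 f'_c a b / f_y = 0.85 × 37 × 115.56 × 305 / 420 = 2639.2 mm².

A_s ≈ 2640 mm²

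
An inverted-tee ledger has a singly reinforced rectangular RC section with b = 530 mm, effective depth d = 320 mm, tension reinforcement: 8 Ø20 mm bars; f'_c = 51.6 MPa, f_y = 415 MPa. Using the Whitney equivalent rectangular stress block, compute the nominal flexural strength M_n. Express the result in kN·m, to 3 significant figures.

A_s = 8 × 314 = 2512 mm².
T = A_s f_y = 2512 × 415 = 1042480 N = 1042.48 kN.
From C = T: a = T/(0.85 f'_c b) = 1042480/(0.85 × 51.6 × 530) = 44.85 mm.
M_n = T(d − a/2) = 1042.48 kN × (320 − 22.425) mm = 310.22 kN·m.

M_n ≈ 310 kN·m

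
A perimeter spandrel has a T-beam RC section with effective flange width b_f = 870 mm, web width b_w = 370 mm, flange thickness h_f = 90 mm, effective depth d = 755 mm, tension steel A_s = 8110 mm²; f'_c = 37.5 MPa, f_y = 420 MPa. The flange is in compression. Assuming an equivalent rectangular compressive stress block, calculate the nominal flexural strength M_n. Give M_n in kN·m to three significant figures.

Tension: T = A_s f_y = 8110 × 420 = 3406200 N.
Try a within the flange: a = T/(0.85 f'_c b_f) = 3406200/(0.85 × 37.5 × 870) = 122.83 mm.
a = 122.83 > h_f = 90 mm: the block extends into the web. Split into flange-overhang and web parts.
C_f = 0.85 f'_c (b_f − b_w) h_f = 0.85 × 37.5 × (870 − 370) × 90 = 1434375 N.
Remaining web compression depth: a_w = (T − C_f)/(0.85 f'_c b_w) = (3406200 − 1434375)/(0.85 × 37.5 × 370) = 167.19 mm.
M_n = C_f(d − h_f/2) + (T − C_f)(d − a_w/2) = 1434375 × (755 − 45) + 1971825 × (755 − 83.595) = 1018.41 + 1323.89 = 2342.30 × 10⁶ N·mm.
M_n = 2342.30 kN·m.

M_n ≈ 2340 kN·m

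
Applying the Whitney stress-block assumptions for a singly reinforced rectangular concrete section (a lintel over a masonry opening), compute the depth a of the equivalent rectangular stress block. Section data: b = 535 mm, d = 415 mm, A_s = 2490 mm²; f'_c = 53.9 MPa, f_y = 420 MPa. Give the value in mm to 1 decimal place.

a ≈ 42.7 mm

T = A_s f_y = 2490 × 420 = 1045800 N = 1045.8 kN.
Setting C = 0.85 f'_c a b equal to T: a = 1045800/(0.85 × 53.9 × 535) = 42.7 mm.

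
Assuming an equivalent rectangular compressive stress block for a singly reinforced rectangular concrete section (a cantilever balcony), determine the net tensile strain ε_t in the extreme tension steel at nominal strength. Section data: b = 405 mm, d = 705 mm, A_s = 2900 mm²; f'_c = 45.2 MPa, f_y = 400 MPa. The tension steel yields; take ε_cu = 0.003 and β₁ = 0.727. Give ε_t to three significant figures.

a = A_s f_y/(0.85 f'_c b) = 74.55 mm.
β₁ = 0.727, so c = a/β₁ = 74.55/0.727 = 102.54 mm.
From the linear strain diagram with ε_cu = 0.003: ε_t = 0.003 (d − c)/c = 0.003 × (705 − 102.54)/102.54 = 0.0176.
Since ε_t ≥ 0.005, the section is tension-controlled.

ε_t ≈ 0.0176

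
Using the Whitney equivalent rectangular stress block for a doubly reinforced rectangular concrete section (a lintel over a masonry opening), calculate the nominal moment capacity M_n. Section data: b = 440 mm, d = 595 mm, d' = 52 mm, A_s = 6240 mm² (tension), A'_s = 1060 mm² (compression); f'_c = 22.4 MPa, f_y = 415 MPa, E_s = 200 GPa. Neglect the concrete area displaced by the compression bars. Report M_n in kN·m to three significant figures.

Assume both tension and compression steel yield.
Net tension couple steel: A_s − A'_s = 5180 mm².
a = (A_s − A'_s) f_y / (0.85 f'_c b) = 2149700/(0.85 × 22.4 × 440) = 256.60 mm.
c = a/β₁ = 256.60/0.85 = 301.88 mm; ε'_s = 0.003(c − d')/c = 0.0025 ≥ f_y/E_s = 0.0021, so compression steel does yield.
M_n = (A_s − A'_s) f_y (d − a/2) + A'_s f_y (d − d') = [2149700 × (595 − 128.3) + 439900 × (595 − 52)] × 10⁻⁶ = 1003.26 + 238.87 = 1242.13 kN·m.

M_n ≈ 1240 kN·m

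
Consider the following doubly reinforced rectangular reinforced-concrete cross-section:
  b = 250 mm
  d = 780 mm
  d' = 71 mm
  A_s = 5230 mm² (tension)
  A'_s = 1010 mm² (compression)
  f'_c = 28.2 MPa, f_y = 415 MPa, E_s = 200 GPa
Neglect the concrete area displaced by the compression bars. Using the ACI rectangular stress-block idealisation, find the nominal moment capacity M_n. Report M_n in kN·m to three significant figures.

Assume both tension and compression steel yield.
Net tension couple steel: A_s − A'_s = 4220 mm².
a = (A_s − A'_s) f_y / (0.85 f'_c b) = 1751300/(0.85 × 28.2 × 250) = 292.25 mm.
c = a/β₁ = 292.25/0.849 = 344.23 mm; ε'_s = 0.003(c − d')/c = 0.0024 ≥ f_y/E_s = 0.0021, so compression steel does yield.
M_n = (A_s − A'_s) f_y (d − a/2) + A'_s f_y (d − d') = [1751300 × (780 − 146.125) + 419150 × (780 − 71)] × 10⁻⁶ = 1110.11 + 297.18 = 1407.29 kN·m.

M_n ≈ 1410 kN·m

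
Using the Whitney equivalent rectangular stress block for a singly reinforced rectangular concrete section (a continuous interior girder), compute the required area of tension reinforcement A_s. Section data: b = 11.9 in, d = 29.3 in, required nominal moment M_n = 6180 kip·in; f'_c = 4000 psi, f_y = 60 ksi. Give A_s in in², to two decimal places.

A_s ≈ 3.90 in²

From M_n = 0.85 f'_c a b (d − a/2):
a = d − √(d² − 2M_n/(0.85 f'_c b)) = 29.3 − √(29.3² − 2 × 6180/(0.85 × 4 × 11.9)) = 5.784 in.
A_s = 0.85 f'_c a b / f_y = 0.85 × 4 × 5.784 × 11.9 / 60 = 3.900 in².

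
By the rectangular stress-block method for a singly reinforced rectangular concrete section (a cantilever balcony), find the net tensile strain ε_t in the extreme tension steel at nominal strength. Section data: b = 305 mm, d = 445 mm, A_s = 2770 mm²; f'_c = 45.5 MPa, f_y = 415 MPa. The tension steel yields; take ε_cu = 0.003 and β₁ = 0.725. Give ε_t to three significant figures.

ε_t ≈ 0.00693

a = A_s f_y/(0.85 f'_c b) = 97.45 mm.
β₁ = 0.725, so c = a/β₁ = 97.45/0.725 = 134.41 mm.
From the linear strain diagram with ε_cu = 0.003: ε_t = 0.003 (d − c)/c = 0.003 × (445 − 134.41)/134.41 = 0.00693.
Since ε_t ≥ 0.005, the section is tension-controlled.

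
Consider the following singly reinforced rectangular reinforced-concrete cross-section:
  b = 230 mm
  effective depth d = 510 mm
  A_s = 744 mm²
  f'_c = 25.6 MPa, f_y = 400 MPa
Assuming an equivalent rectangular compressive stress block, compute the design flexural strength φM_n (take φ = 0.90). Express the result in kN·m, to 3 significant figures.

T = A_s f_y = 744 × 400 = 297600 N = 297.6 kN.
From C = T: a = T/(0.85 f'_c b) = 297600/(0.85 × 25.6 × 230) = 59.46 mm.
M_n = T(d − a/2) = 297.6 kN × (510 − 29.73) mm = 142.93 kN·m.
φM_n = 0.90 × 142.93 = 128.64 kN·m.

φM_n ≈ 129 kN·m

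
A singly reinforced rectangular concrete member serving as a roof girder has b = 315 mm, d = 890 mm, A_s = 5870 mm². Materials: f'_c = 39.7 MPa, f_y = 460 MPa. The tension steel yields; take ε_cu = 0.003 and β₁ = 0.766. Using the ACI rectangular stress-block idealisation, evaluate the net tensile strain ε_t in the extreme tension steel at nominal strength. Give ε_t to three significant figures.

ε_t ≈ 0.00505

a = A_s f_y/(0.85 f'_c b) = 254.02 mm.
β₁ = 0.766, so c = a/β₁ = 254.02/0.766 = 331.62 mm.
From the linear strain diagram with ε_cu = 0.003: ε_t = 0.003 (d − c)/c = 0.003 × (890 − 331.62)/331.62 = 0.00505.
Since ε_t ≥ 0.005, the section is tension-controlled.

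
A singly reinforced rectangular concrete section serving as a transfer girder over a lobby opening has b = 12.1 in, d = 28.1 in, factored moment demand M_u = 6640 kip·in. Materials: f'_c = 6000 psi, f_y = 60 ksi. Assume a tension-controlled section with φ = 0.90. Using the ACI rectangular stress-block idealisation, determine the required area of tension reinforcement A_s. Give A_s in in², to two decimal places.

M_n = M_u/φ = 6640/0.90 = 7377.78 kip·in.
From M_n = 0.85 f'_c a b (d − a/2):
a = d − √(d² − 2M_n/(0.85 f'_c b)) = 28.1 − √(28.1² − 2 × 7377.78/(0.85 × 6 × 12.1)) = 4.637 in.
A_s = 0.85 f'_c a b / f_y = 0.85 × 6 × 4.637 × 12.1 / 60 = 4.769 in².

A_s ≈ 4.77 in²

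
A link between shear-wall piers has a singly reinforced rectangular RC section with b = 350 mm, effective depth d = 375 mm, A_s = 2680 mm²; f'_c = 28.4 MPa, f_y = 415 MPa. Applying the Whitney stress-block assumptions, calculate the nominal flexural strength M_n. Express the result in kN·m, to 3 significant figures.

T = A_s f_y = 2680 × 415 = 1112200 N = 1112.2 kN.
From C = T: a = T/(0.85 f'_c b) = 1112200/(0.85 × 28.4 × 350) = 131.64 mm.
M_n = T(d − a/2) = 1112.2 kN × (375 − 65.82) mm = 343.87 kN·m.

M_n ≈ 344 kN·m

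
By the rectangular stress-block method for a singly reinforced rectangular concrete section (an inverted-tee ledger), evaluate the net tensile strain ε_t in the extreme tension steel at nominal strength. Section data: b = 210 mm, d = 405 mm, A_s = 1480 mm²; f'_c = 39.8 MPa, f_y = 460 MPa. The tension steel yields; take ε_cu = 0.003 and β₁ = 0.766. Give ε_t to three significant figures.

a = A_s f_y/(0.85 f'_c b) = 95.83 mm.
β₁ = 0.766, so c = a/β₁ = 95.83/0.766 = 125.10 mm.
From the linear strain diagram with ε_cu = 0.003: ε_t = 0.003 (d − c)/c = 0.003 × (405 − 125.10)/125.10 = 0.00671.
Since ε_t ≥ 0.005, the section is tension-controlled.

ε_t ≈ 0.00671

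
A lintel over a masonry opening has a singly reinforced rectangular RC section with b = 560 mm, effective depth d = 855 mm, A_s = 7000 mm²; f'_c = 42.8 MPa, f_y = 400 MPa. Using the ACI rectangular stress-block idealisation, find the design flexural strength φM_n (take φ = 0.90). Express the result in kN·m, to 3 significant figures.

T = A_s f_y = 7000 × 400 = 2800000 N = 2800 kN.
From C = T: a = T/(0.85 f'_c b) = 2800000/(0.85 × 42.8 × 560) = 137.44 mm.
M_n = T(d − a/2) = 2800 kN × (855 − 68.72) mm = 2201.58 kN·m.
φM_n = 0.90 × 2201.58 = 1981.42 kN·m.

φM_n ≈ 1980 kN·m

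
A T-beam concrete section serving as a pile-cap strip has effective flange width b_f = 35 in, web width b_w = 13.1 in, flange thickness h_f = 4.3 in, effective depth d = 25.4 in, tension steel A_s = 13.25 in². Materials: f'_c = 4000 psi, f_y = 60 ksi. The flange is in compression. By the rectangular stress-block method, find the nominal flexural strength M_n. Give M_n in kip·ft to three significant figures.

Tension: T = A_s f_y = 13.25 × 60 = 795 kips.
Try a within the flange: a = T/(0.85 f'_c b_f) = 795/(0.85 × 4 × 35) = 6.681 in.
a = 6.681 > h_f = 4.3 in: the block extends into the web. Split into flange-overhang and web parts.
C_f = 0.85 f'_c (b_f − b_w) h_f = 0.85 × 4 × (35 − 13.1) × 4.3 = 320.2 kips.
Remaining web compression depth: a_w = (T − C_f)/(0.85 f'_c b_w) = (795 − 320.2)/(0.85 × 4 × 13.1) = 10.660 in.
M_n = C_f(d − h_f/2) + (T − C_f)(d − a_w/2) = 320.2 × (25.4 − 2.15) + 474.8 × (25.4 − 5.33) = 7444.7 + 9529.2 = 16973.9 kip·in.
M_n = 16973.9/12 = 1414.49 kip·ft.

M_n ≈ 1410 kip·ft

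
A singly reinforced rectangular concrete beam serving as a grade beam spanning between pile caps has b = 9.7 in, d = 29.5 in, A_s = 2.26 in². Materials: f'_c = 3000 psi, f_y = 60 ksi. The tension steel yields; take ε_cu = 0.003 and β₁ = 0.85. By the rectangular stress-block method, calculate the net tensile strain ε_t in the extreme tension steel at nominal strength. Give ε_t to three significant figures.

ε_t ≈ 0.0107

a = A_s f_y/(0.85 f'_c b) = 5.482 in.
β₁ = 0.85, so c = a/β₁ = 5.482/0.85 = 6.449 in.
From the linear strain diagram with ε_cu = 0.003: ε_t = 0.003 (d − c)/c = 0.003 × (29.5 − 6.449)/6.449 = 0.0107.
Since ε_t ≥ 0.005, the section is tension-controlled.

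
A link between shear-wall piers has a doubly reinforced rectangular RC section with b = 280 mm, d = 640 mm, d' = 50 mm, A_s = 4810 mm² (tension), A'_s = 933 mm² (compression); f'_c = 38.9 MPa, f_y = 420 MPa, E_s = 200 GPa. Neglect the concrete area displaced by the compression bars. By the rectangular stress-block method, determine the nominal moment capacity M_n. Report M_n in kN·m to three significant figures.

Assume both tension and compression steel yield.
Net tension couple steel: A_s − A'_s = 3877 mm².
a = (A_s − A'_s) f_y / (0.85 f'_c b) = 1628340/(0.85 × 38.9 × 280) = 175.88 mm.
c = a/β₁ = 175.88/0.772 = 227.82 mm; ε'_s = 0.003(c − d')/c = 0.0023 ≥ f_y/E_s = 0.0021, so compression steel does yield.
M_n = (A_s − A'_s) f_y (d − a/2) + A'_s f_y (d − d') = [1628340 × (640 − 87.94) + 391860 × (640 − 50)] × 10⁻⁶ = 898.94 + 231.20 = 1130.14 kN·m.

M_n ≈ 1130 kN·m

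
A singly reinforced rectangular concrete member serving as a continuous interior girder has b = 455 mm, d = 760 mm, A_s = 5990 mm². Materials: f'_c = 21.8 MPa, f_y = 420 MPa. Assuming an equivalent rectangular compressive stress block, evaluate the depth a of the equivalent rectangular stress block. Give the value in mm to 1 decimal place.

T = A_s f_y = 5990 × 420 = 2515800 N = 2515.8 kN.
Setting C = 0.85 f'_c a b equal to T: a = 2515800/(0.85 × 21.8 × 455) = 298.4 mm.

a ≈ 298.4 mm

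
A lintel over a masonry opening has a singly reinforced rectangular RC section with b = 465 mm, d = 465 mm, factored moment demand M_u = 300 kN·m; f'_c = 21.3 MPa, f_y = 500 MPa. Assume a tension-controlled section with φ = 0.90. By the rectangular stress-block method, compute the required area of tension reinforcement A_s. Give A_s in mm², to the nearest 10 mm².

M_n = M_u/φ = 300/0.90 = 333.333 kN·m.
With M_n = 0.85 f'_c a b (d − a/2), solve the quadratic for a:
a = d − √(d² − 2M_n/(0.85 f'_c b)) = 465 − √(465² − 2 × 333.333×10⁶/(0.85 × 21.3 × 465)) = 94.81 mm.
A_s = 0.85 f'_c a b / f_y = 0.85 × 21.3 × 94.81 × 465 / 500 = 1596.4 mm².

A_s ≈ 1600 mm²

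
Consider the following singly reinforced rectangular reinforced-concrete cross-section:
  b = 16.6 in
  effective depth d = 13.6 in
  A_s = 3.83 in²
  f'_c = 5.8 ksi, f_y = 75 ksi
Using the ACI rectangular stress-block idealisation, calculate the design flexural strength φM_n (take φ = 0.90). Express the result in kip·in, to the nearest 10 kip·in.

φM_n ≈ 3060 kip·in

T = A_s f_y = 3.83 × 75 = 287.25 kips.
a = T/(0.85 f'_c b) = 287.25/(0.85 × 5.8 × 16.6) = 3.510 in.
M_n = T(d − a/2) = 287.25 × (13.6 − 1.755) = 3402.5 kip·in.
φM_n = 0.90 × 3402.5 = 3062.3 kip·in.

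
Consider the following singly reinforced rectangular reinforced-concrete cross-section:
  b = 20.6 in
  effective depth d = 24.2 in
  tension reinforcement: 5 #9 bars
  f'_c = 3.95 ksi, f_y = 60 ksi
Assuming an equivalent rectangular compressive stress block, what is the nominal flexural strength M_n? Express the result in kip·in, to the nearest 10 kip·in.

A_s = 5 × 1 = 5 in².
T = A_s f_y = 5 × 60 = 300 kips.
a = T/(0.85 f'_c b) = 300/(0.85 × 3.95 × 20.6) = 4.337 in.
M_n = T(d − a/2) = 300 × (24.2 − 2.1685) = 6609.5 kip·in.

M_n ≈ 6610 kip·in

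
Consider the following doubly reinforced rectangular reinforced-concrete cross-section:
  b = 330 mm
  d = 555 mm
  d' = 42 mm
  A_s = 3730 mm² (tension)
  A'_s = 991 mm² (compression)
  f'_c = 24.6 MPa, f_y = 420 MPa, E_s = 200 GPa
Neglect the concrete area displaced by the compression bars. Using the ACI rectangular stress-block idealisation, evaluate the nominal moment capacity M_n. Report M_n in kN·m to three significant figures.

M_n ≈ 756 kN·m

Assume both tension and compression steel yield.
Net tension couple steel: A_s − A'_s = 2739 mm².
a = (A_s − A'_s) f_y / (0.85 f'_c b) = 1150380/(0.85 × 24.6 × 330) = 166.71 mm.
c = a/β₁ = 166.71/0.85 = 196.13 mm; ε'_s = 0.003(c − d')/c = 0.0024 ≥ f_y/E_s = 0.0021, so compression steel does yield.
M_n = (A_s − A'_s) f_y (d − a/2) + A'_s f_y (d − d') = [1150380 × (555 − 83.355) + 416220 × (555 − 42)] × 10⁻⁶ = 542.57 + 213.52 = 756.09 kN·m.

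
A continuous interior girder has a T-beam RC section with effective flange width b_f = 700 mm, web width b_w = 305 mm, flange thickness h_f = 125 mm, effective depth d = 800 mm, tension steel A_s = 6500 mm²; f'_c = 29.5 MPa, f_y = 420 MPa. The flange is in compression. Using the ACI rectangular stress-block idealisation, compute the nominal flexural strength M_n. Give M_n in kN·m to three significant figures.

M_n ≈ 1960 kN·m

Tension: T = A_s f_y = 6500 × 420 = 2730000 N.
Try a within the flange: a = T/(0.85 f'_c b_f) = 2730000/(0.85 × 29.5 × 700) = 155.53 mm.
a = 155.53 > h_f = 125 mm: the block extends into the web. Split into flange-overhang and web parts.
C_f = 0.85 f'_c (b_f − b_w) h_f = 0.85 × 29.5 × (700 − 305) × 125 = 1238078 N.
Remaining web compression depth: a_w = (T − C_f)/(0.85 f'_c b_w) = (2730000 − 1238078)/(0.85 × 29.5 × 305) = 195.08 mm.
M_n = C_f(d − h_f/2) + (T − C_f)(d − a_w/2) = 1238078 × (800 − 62.5) + 1491922 × (800 − 97.54) = 913.08 + 1048.02 = 1961.10 × 10⁶ N·mm.
M_n = 1961.10 kN·m.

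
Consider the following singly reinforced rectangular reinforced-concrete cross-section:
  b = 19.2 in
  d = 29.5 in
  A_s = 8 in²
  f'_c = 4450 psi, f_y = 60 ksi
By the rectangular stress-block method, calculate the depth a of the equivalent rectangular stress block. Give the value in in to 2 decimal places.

T = A_s f_y = 8 × 60 = 480 kips.
a = T/(0.85 f'_c b) = 480/(0.85 × 4.45 × 19.2) = 6.61 in.

a ≈ 6.61 in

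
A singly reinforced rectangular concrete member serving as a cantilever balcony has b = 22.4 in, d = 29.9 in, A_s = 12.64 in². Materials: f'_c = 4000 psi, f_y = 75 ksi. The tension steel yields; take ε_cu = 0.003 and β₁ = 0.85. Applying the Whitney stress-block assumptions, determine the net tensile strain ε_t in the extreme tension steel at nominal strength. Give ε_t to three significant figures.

a = A_s f_y/(0.85 f'_c b) = 12.447 in.
β₁ = 0.85, so c = a/β₁ = 12.447/0.85 = 14.644 in.
From the linear strain diagram with ε_cu = 0.003: ε_t = 0.003 (d − c)/c = 0.003 × (29.9 − 14.644)/14.644 = 0.00313.
ε_t < 0.004 — the section is over-reinforced for flexure under ACI limits.

ε_t ≈ 0.00313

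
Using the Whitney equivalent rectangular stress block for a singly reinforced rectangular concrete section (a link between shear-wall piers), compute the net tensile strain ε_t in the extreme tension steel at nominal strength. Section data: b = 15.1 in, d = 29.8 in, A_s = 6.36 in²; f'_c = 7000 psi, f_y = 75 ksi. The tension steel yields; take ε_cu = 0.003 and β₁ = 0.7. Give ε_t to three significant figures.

ε_t ≈ 0.00879

a = A_s f_y/(0.85 f'_c b) = 5.309 in.
β₁ = 0.7, so c = a/β₁ = 5.309/0.7 = 7.584 in.
From the linear strain diagram with ε_cu = 0.003: ε_t = 0.003 (d − c)/c = 0.003 × (29.8 − 7.584)/7.584 = 0.00879.
Since ε_t ≥ 0.005, the section is tension-controlled.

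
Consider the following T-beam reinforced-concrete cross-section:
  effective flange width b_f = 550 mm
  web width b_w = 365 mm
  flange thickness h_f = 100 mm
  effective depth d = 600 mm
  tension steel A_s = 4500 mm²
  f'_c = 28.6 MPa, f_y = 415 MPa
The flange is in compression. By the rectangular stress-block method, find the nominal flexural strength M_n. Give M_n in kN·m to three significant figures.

Tension: T = A_s f_y = 4500 × 415 = 1867500 N.
Try a within the flange: a = T/(0.85 f'_c b_f) = 1867500/(0.85 × 28.6 × 550) = 139.67 mm.
a = 139.67 > h_f = 100 mm: the block extends into the web. Split into flange-overhang and web parts.
C_f = 0.85 f'_c (b_f − b_w) h_f = 0.85 × 28.6 × (550 − 365) × 100 = 449735 N.
Remaining web compression depth: a_w = (T − C_f)/(0.85 f'_c b_w) = (1867500 − 449735)/(0.85 × 28.6 × 365) = 159.78 mm.
M_n = C_f(d − h_f/2) + (T − C_f)(d − a_w/2) = 449735 × (600 − 50) + 1417765 × (600 − 79.89) = 247.35 + 737.39 = 984.74 × 10⁶ N·mm.
M_n = 984.74 kN·m.

M_n ≈ 985 kN·m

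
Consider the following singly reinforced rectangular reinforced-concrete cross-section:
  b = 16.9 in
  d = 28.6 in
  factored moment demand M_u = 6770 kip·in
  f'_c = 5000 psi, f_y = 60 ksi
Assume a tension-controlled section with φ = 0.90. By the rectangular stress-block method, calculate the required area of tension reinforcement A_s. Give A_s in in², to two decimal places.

M_n = M_u/φ = 6770/0.90 = 7522.22 kip·in.
From M_n = 0.85 f'_c a b (d − a/2):
a = d − √(d² − 2M_n/(0.85 f'_c b)) = 28.6 − √(28.6² − 2 × 7522.22/(0.85 × 5 × 16.9)) = 3.932 in.
A_s = 0.85 f'_c a b / f_y = 0.85 × 5 × 3.932 × 16.9 / 60 = 4.707 in².

A_s ≈ 4.71 in²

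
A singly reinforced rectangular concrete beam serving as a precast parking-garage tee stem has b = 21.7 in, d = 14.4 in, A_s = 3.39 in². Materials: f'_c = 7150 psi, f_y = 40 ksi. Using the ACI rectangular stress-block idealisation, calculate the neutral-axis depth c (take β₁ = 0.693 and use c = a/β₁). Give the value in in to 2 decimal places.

c ≈ 1.48 in

T = A_s f_y = 3.39 × 40 = 135.6 kips.
a = T/(0.85 f'_c b) = 135.6/(0.85 × 7.15 × 21.7) = 1.0282 in.
With β₁ = 0.693, c = a/β₁ = 1.0282/0.693 = 1.48 in.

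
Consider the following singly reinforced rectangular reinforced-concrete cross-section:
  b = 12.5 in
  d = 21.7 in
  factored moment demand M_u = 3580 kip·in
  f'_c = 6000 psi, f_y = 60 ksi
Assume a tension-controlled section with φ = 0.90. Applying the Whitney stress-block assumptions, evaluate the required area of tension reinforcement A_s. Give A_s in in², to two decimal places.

A_s ≈ 3.29 in²

M_n = M_u/φ = 3580/0.90 = 3977.78 kip·in.
From M_n = 0.85 f'_c a b (d − a/2):
a = d − √(d² − 2M_n/(0.85 f'_c b)) = 21.7 − √(21.7² − 2 × 3977.78/(0.85 × 6 × 12.5)) = 3.096 in.
A_s = 0.85 f'_c a b / f_y = 0.85 × 6 × 3.096 × 12.5 / 60 = 3.290 in².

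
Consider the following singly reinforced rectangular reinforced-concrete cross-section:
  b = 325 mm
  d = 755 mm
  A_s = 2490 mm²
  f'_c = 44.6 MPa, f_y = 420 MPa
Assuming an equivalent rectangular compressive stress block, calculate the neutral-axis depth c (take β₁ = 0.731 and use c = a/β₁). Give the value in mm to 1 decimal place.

c ≈ 116.1 mm

T = A_s f_y = 2490 × 420 = 1045800 N = 1045.8 kN.
Setting C = 0.85 f'_c a b equal to T: a = 1045800/(0.85 × 44.6 × 325) = 84.881 mm.
With β₁ = 0.731, c = a/β₁ = 84.881/0.731 = 116.1 mm.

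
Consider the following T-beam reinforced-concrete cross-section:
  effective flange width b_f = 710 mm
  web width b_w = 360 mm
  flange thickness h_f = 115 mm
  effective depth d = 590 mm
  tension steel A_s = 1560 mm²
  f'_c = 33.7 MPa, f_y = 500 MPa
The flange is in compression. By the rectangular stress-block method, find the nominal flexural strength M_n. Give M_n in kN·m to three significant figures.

Tension: T = A_s f_y = 1560 × 500 = 780000 N.
Try a within the flange: a = T/(0.85 f'_c b_f) = 780000/(0.85 × 33.7 × 710) = 38.35 mm.
Since a = 38.35 ≤ h_f = 115 mm, the stress block lies entirely in the flange; analyse as a rectangular beam of width b_f.
M_n = T(d − a/2) = 780000 × (590 − 19.175) = 445.24 × 10⁶ N·mm.
M_n = 445.24 kN·m.

M_n ≈ 445 kN·m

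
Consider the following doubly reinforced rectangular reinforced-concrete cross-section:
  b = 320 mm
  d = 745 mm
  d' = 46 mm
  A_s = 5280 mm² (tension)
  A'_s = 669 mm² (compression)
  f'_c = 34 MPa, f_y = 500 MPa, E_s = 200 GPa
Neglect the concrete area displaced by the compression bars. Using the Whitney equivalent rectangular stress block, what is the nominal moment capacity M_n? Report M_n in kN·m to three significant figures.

M_n ≈ 1660 kN·m

Assume both tension and compression steel yield.
Net tension couple steel: A_s − A'_s = 4611 mm².
a = (A_s − A'_s) f_y / (0.85 f'_c b) = 2305500/(0.85 × 34 × 320) = 249.30 mm.
c = a/β₁ = 249.30/0.807 = 308.92 mm; ε'_s = 0.003(c − d')/c = 0.0026 ≥ f_y/E_s = 0.0025, so compression steel does yield.
M_n = (A_s − A'_s) f_y (d − a/2) + A'_s f_y (d − d') = [2305500 × (745 − 124.65) + 334500 × (745 − 46)] × 10⁻⁶ = 1430.22 + 233.82 = 1664.04 kN·m.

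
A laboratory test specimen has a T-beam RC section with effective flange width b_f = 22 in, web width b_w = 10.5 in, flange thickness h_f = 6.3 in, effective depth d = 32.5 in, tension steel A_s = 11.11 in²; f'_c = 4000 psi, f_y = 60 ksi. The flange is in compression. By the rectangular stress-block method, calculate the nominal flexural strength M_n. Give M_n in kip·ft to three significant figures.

Tension: T = A_s f_y = 11.11 × 60 = 666.6 kips.
Try a within the flange: a = T/(0.85 f'_c b_f) = 666.6/(0.85 × 4 × 22) = 8.912 in.
a = 8.912 > h_f = 6.3 in: the block extends into the web. Split into flange-overhang and web parts.
C_f = 0.85 f'_c (b_f − b_w) h_f = 0.85 × 4 × (22 − 10.5) × 6.3 = 246.3 kips.
Remaining web compression depth: a_w = (T − C_f)/(0.85 f'_c b_w) = (666.6 − 246.3)/(0.85 × 4 × 10.5) = 11.773 in.
M_n = C_f(d − h_f/2) + (T − C_f)(d − a_w/2) = 246.3 × (32.5 − 3.15) + 420.3 × (32.5 − 5.8865) = 7228.9 + 11185.7 = 18414.6 kip·in.
M_n = 18414.6/12 = 1534.55 kip·ft.

M_n ≈ 1530 kip·ft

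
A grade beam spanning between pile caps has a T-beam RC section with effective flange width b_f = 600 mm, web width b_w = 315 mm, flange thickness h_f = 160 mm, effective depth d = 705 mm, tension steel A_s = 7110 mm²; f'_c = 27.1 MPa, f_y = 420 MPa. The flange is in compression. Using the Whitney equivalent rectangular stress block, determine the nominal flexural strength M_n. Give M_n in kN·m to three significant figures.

M_n ≈ 1760 kN·m

Tension: T = A_s f_y = 7110 × 420 = 2986200 N.
Try a within the flange: a = T/(0.85 f'_c b_f) = 2986200/(0.85 × 27.1 × 600) = 216.06 mm.
a = 216.06 > h_f = 160 mm: the block extends into the web. Split into flange-overhang and web parts.
C_f = 0.85 f'_c (b_f − b_w) h_f = 0.85 × 27.1 × (600 − 315) × 160 = 1050396 N.
Remaining web compression depth: a_w = (T − C_f)/(0.85 f'_c b_w) = (2986200 − 1050396)/(0.85 × 27.1 × 315) = 266.79 mm.
M_n = C_f(d − h_f/2) + (T − C_f)(d − a_w/2) = 1050396 × (705 − 80) + 1935804 × (705 − 133.395) = 656.50 + 1106.52 = 1763.02 × 10⁶ N·mm.
M_n = 1763.02 kN·m.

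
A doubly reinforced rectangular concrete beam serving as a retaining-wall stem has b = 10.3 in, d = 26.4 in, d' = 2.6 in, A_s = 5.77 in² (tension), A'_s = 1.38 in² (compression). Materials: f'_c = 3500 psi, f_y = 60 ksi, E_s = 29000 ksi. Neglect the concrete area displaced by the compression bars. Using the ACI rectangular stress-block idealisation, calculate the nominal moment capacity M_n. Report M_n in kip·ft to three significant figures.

M_n ≈ 649 kip·ft

Assume both steels yield.
a = (A_s − A'_s) f_y/(0.85 f'_c b) = (5.77 − 1.38) × 60/(0.85 × 3.5 × 10.3) = 8.596 in.
c = a/β₁ = 8.596/0.85 = 10.113 in; ε'_s = 0.003(c − d')/c = 0.0022 ≥ ε_y = 0.0021, so the compression steel yields.
M_n = (A_s − A'_s) f_y (d − a/2) + A'_s f_y (d − d') = 263.4 × (26.4 − 4.298) + 82.8 × (26.4 − 2.6) = 5821.7 + 1970.6 = 7792.3 kip·in = 7792.3/12 = 649.36 kip·ft.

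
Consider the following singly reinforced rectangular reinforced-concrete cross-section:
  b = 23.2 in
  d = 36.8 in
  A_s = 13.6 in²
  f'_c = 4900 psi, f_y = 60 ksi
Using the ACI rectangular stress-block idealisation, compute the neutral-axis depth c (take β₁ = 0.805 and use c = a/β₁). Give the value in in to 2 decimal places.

c ≈ 10.49 in

T = A_s f_y = 13.6 × 60 = 816 kips.
a = T/(0.85 f'_c b) = 816/(0.85 × 4.9 × 23.2) = 8.4448 in.
With β₁ = 0.805, c = a/β₁ = 8.4448/0.805 = 10.49 in.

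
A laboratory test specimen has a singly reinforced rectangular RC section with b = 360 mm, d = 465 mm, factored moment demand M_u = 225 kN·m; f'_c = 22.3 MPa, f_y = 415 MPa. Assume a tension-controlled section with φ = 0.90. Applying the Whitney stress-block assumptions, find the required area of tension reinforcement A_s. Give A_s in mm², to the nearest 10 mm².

A_s ≈ 1430 mm²

M_n = M_u/φ = 225/0.90 = 250 kN·m.
With M_n = 0.85 f'_c a b (d − a/2), solve the quadratic for a:
a = d − √(d² − 2M_n/(0.85 f'_c b)) = 465 − √(465² − 2 × 250×10⁶/(0.85 × 22.3 × 360)) = 86.91 mm.
A_s = 0.85 f'_c a b / f_y = 0.85 × 22.3 × 86.91 × 360 / 415 = 1429.1 mm².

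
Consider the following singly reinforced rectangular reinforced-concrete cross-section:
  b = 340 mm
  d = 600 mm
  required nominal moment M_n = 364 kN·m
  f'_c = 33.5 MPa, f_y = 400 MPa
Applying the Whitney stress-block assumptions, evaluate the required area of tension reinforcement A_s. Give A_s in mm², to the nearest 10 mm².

A_s ≈ 1610 mm²

With M_n = 0.85 f'_c a b (d − a/2), solve the quadratic for a:
a = d − √(d² − 2M_n/(0.85 f'_c b)) = 600 − √(600² − 2 × 364×10⁶/(0.85 × 33.5 × 340)) = 66.33 mm.
A_s = 0.85 f'_c a b / f_y = 0.85 × 33.5 × 66.33 × 340 / 400 = 1605.4 mm².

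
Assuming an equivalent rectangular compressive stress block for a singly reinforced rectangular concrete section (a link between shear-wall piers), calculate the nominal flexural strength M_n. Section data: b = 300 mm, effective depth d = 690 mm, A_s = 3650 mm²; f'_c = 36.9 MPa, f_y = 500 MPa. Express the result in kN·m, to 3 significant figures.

T = A_s f_y = 3650 × 500 = 1825000 N = 1825 kN.
From C = T: a = T/(0.85 f'_c b) = 1825000/(0.85 × 36.9 × 300) = 193.95 mm.
M_n = T(d − a/2) = 1825 kN × (690 − 96.975) mm = 1082.27 kN·m.

M_n ≈ 1080 kN·m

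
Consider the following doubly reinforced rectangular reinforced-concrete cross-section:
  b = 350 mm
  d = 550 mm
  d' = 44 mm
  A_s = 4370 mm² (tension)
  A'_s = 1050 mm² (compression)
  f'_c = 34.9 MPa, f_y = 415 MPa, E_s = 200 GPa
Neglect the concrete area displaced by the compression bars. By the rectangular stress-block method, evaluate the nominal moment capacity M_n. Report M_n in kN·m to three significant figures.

Assume both tension and compression steel yield.
Net tension couple steel: A_s − A'_s = 3320 mm².
a = (A_s − A'_s) f_y / (0.85 f'_c b) = 1377800/(0.85 × 34.9 × 350) = 132.70 mm.
c = a/β₁ = 132.70/0.801 = 165.67 mm; ε'_s = 0.003(c − d')/c = 0.0022 ≥ f_y/E_s = 0.0021, so compression steel does yield.
M_n = (A_s − A'_s) f_y (d − a/2) + A'_s f_y (d − d') = [1377800 × (550 − 66.35) + 435750 × (550 − 44)] × 10⁻⁶ = 666.37 + 220.49 = 886.86 kN·m.

M_n ≈ 887 kN·m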